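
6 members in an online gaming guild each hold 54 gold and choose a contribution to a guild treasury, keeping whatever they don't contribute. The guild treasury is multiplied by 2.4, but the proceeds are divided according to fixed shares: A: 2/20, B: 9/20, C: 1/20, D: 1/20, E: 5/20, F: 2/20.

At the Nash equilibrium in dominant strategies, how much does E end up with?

86.40 gold

Player j's private return per contributed unit is 2.4 × (j's share). Contributing is weakly dominant for j when that share is at least 1/2.4 = 0.4167, and contributing 0 is dominant otherwise.
The only share above 0.4167 is B's 9/20, contributing 54; the remaining 5 contribute 0. Total contributed: 54.
E keeps 54 and receives 2.4 × 54 × 5/20 = 32.40 from the guild treasury, for a payoff of 86.40.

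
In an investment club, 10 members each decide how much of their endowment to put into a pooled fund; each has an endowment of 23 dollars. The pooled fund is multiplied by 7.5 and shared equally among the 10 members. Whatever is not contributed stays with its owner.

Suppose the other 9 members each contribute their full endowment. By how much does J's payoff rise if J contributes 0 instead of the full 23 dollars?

Switching from a contribution of 23 to 0 lets J keep an extra 23 dollars, but lowers the pooled fund by 23, which costs J their own share of that drop: 7.5/10 × 23 = 17.25.
Net gain = 23 − 17.25 = 5.75. The private return per contributed unit (0.7500) is below 1, so free-riding is indeed the best response regardless of what the others do.

5.75 dollars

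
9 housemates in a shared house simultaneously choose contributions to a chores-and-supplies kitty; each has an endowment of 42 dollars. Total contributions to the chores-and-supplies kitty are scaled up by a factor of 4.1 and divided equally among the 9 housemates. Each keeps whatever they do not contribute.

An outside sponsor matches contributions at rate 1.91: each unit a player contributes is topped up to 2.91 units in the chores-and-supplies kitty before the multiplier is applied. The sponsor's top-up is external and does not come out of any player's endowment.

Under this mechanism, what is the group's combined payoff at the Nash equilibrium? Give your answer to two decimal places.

The effective private return per unit is now 4.1 × 2.91 / 9 = 1.3257 > 1, so every player's dominant strategy flips to full contribution.
So the Nash equilibrium is full contribution by all 9; the group earns 4.1 × 2.91 × 378 = 4509.92.

4509.92 dollars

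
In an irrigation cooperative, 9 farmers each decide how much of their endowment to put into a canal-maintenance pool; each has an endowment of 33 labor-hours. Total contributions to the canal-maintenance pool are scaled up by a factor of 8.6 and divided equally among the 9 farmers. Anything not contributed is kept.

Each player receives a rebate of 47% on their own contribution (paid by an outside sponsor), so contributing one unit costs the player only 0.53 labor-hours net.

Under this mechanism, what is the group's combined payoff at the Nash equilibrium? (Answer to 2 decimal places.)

2693.79 labor-hours

The effective private return per unit is now (8.6/9) / 0.53 = 1.8029 > 1, so every player's dominant strategy flips to full contribution.
So the Nash equilibrium is full contribution by all 9; the group earns 9 × (33 × 0.47 + 8.6 × 33) = 2693.79.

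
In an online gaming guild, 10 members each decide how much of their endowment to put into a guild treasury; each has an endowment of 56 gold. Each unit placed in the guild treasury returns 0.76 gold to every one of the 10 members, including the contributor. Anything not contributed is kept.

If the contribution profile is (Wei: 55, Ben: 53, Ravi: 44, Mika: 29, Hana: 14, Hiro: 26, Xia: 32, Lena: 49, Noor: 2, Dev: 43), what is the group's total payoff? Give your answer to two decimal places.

2850.20 gold

Total contributed: 55 + 53 + 44 + 29 + 14 + 26 + 32 + 49 + 2 + 43 = 347; total kept: 10 × 56 − 347 = 213.
The guild treasury pays out 0.76 × 10 × 347 = 2637.20 in aggregate.
Group total = 213 + 2637.20 = 2850.20.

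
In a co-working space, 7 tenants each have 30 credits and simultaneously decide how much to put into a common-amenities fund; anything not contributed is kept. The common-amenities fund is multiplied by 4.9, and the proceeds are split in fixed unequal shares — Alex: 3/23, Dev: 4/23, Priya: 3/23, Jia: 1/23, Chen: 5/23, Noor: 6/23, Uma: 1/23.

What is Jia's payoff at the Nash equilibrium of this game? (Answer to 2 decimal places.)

A player with share s gets back 4.9·s per unit contributed, so full contribution is dominant for anyone with s > 1/4.9 = 0.2041 and zero contribution is dominant for anyone below.
Chen and Noor clear that bar, contributing 30 each; the remaining 5 contribute 0. Total contributed: 60.
Jia keeps 30 and receives 4.9 × 60 × 1/23 = 12.78 from the common-amenities fund, for a payoff of 42.78.

42.78 credits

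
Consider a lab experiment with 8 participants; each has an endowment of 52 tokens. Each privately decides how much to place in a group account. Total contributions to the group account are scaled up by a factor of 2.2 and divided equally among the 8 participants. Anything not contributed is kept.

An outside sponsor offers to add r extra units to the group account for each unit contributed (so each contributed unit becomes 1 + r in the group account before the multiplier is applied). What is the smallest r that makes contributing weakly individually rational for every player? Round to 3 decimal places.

2.636

With matching at rate r, one contributed unit becomes (1 + r) in the group account and returns 2.2 × (1 + r) / 8 to the contributor.
Setting this equal to 1: 1 + r = 8/2.2 = 3.6364.
So the minimum matching rate is r = 3.6364 − 1 = 2.636.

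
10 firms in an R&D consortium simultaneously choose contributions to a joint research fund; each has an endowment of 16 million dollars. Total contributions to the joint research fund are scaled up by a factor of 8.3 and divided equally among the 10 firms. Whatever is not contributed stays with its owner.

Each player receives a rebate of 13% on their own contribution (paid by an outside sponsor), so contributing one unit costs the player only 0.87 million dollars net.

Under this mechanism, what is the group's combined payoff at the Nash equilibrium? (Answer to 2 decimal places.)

With the mechanism, a contributed unit returns (8.3/10) / 0.87 = 0.9540 per unit of net cost — still below 1 — so contributing 0 remains dominant for every player.
Everyone keeps their endowment and the group total is 10 × 16 = 160.

160.00 million dollars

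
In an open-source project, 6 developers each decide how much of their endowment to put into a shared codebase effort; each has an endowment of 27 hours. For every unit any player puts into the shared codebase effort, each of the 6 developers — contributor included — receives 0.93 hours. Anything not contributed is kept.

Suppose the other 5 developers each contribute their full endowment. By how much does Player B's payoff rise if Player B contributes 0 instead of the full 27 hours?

Switching from a contribution of 27 to 0 lets Player B keep an extra 27 hours, but lowers the shared codebase effort by 27, which costs Player B their own share of that drop: 0.93 × 27 = 25.11.
Net gain = 27 − 25.11 = 1.89. The private return per contributed unit (0.93) is below 1, so free-riding is indeed the best response regardless of what the others do.

1.89 hours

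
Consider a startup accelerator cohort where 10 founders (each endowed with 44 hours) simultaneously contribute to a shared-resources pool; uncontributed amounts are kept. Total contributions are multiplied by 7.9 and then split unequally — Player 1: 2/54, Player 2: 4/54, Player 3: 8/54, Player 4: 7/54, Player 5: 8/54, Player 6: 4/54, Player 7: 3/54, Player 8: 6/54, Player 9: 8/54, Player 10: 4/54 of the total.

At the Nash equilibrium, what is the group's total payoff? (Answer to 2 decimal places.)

A player with share s gets back 7.9·s per unit contributed, so full contribution is dominant for anyone with s > 1/7.9 = 0.1266 and zero contribution is dominant for anyone below.
Player 3, Player 4, Player 5 and Player 9 are above the threshold, contributing 44 each; the remaining 6 contribute 0. Total contributed: 176.
The shared-resources pool pays out 7.9 × 176 = 1390.40 in total (split across the unequal shares, but the aggregate is all that matters for the group sum).
The 6 free-riders keep 44 each, adding 264. Group total = 264 + 1390.40 = 1654.40.

1654.40 hours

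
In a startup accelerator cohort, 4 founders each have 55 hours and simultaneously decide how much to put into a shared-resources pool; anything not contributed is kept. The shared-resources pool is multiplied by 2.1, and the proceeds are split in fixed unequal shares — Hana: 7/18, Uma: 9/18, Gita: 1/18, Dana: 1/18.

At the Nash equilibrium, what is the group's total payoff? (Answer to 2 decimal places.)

280.50 hours

A player with share s gets back 2.1·s per unit contributed, so full contribution is dominant for anyone with s > 1/2.1 = 0.4762 and zero contribution is dominant for anyone below.
The only share above 0.4762 is Uma's 9/18, contributing 55; the remaining 3 contribute 0. Total contributed: 55.
The shared-resources pool pays out 2.1 × 55 = 115.50 in total (split across the unequal shares, but the aggregate is all that matters for the group sum).
The 3 free-riders keep 55 each, adding 165. Group total = 165 + 115.50 = 280.50.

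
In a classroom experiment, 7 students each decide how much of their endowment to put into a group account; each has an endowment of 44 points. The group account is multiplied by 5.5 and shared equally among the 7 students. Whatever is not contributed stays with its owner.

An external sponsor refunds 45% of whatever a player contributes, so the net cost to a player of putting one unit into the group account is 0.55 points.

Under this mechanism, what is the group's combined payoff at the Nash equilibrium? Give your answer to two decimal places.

1832.60 points

The effective private return per unit is now (5.5/7) / 0.55 = 1.4286 > 1, so every player's dominant strategy flips to full contribution.
At the Nash equilibrium everyone contributes 44. Group total payoff = 7 × (44 × 0.45 + 5.5 × 44) = 1832.60.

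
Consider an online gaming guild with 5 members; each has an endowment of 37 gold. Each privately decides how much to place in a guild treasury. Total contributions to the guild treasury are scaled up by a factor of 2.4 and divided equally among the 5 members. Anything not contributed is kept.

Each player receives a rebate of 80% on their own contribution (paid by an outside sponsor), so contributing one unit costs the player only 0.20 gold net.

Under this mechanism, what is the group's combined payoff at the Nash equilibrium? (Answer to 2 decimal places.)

592.00 gold

With the mechanism, a contributed unit returns (2.4/5) / 0.20 = 2.4000 per unit of net cost to the contributor — now above 1 — so contributing fully is weakly dominant for every player.
At the Nash equilibrium everyone contributes 37. Group total payoff = 5 × (37 × 0.80 + 2.4 × 37) = 592.00.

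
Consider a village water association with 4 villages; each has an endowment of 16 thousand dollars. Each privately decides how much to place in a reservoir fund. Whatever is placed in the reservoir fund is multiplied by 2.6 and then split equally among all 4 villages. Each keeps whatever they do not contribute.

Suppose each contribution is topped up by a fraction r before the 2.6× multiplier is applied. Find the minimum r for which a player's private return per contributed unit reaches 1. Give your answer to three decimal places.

0.538

With matching at rate r, one contributed unit becomes (1 + r) in the reservoir fund and returns 2.6 × (1 + r) / 4 to the contributor.
Setting this equal to 1: 1 + r = 4/2.6 = 1.5385.
So the minimum matching rate is r = 1.5385 − 1 = 0.538.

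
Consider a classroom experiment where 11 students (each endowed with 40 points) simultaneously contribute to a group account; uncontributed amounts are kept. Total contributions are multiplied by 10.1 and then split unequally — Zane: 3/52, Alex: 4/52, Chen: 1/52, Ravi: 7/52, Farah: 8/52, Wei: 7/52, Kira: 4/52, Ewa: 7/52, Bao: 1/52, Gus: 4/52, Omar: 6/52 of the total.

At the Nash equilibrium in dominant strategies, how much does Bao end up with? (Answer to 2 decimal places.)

For player j, contributing a unit is worthwhile iff 10.1 × (j's share) ≥ 1, i.e. iff j's share is at least 0.0990.
Ravi, Farah, Wei, Ewa and Omar are above the threshold, contributing 40 each; the remaining 6 contribute 0. Total contributed: 200.
Bao keeps 40 and receives 10.1 × 200 × 1/52 = 38.85 from the group account, for a payoff of 78.85.

78.85 points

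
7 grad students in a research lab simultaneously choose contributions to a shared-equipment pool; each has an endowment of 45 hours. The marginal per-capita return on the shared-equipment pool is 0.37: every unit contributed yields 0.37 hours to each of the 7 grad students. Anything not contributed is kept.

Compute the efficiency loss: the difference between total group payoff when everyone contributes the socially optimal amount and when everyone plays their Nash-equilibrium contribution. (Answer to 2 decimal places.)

500.85 hours

The private return per contributed unit is 0.37 < 1, so contributing 0 is dominant for every player. At the Nash equilibrium everyone keeps their 45, and the group total is 7 × 45 = 315.
Each contributed unit returns 2.590 to the group as a whole (0.37 to each of 7 players), which exceeds 1, so the social optimum is full contribution: group total = 2.590 × 315 = 815.85.
Efficiency loss = 815.85 − 315 = 500.85.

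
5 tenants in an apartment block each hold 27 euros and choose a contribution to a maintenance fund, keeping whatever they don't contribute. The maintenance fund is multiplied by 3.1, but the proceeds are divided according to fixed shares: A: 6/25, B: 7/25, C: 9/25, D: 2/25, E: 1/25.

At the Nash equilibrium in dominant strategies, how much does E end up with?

For player j, contributing a unit is worthwhile iff 3.1 × (j's share) ≥ 1, i.e. iff j's share is at least 0.3226.
C alone (share 9/25) is above the threshold, contributing 27; the remaining 4 contribute 0. Total contributed: 27.
E keeps 27 and receives 3.1 × 27 × 1/25 = 3.35 from the maintenance fund, for a payoff of 30.35.

30.35 euros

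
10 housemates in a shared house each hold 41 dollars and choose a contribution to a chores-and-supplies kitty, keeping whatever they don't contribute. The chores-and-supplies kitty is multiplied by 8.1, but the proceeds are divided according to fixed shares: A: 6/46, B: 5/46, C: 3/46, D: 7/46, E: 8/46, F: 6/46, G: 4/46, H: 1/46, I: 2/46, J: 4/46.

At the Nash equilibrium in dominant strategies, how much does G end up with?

For player j, contributing a unit is worthwhile iff 8.1 × (j's share) ≥ 1, i.e. iff j's share is at least 0.1235.
A, D, E and F are above the threshold, contributing 41 each; the remaining 6 contribute 0. Total contributed: 164.
G keeps 41 and receives 8.1 × 164 × 4/46 = 115.51 from the chores-and-supplies kitty, for a payoff of 156.51.

156.51 dollars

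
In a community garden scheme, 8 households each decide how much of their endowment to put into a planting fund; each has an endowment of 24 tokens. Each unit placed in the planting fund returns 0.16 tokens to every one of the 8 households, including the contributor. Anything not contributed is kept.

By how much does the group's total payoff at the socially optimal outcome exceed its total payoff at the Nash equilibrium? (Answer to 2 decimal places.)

The private return per contributed unit is 0.16 < 1, so contributing 0 is dominant for every player. At the Nash equilibrium everyone keeps their 24, and the group total is 8 × 24 = 192.
Each contributed unit returns 1.280 to the group as a whole (0.16 to each of 8 players), which exceeds 1, so the social optimum is full contribution: group total = 1.280 × 192 = 245.76.
Efficiency loss = 245.76 − 192 = 53.76.

53.76 tokens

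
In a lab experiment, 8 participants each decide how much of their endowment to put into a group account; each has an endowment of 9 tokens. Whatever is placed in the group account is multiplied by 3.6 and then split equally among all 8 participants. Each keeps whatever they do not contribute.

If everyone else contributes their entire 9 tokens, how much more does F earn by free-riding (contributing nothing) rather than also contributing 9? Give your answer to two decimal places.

Switching from a contribution of 9 to 0 lets F keep an extra 9 tokens, but lowers the group account by 9, which costs F their own share of that drop: 3.6/8 × 9 = 4.05.
Net gain = 9 − 4.05 = 4.95. The private return per contributed unit (0.4500) is below 1, so free-riding is indeed the best response regardless of what the others do.

4.95 tokens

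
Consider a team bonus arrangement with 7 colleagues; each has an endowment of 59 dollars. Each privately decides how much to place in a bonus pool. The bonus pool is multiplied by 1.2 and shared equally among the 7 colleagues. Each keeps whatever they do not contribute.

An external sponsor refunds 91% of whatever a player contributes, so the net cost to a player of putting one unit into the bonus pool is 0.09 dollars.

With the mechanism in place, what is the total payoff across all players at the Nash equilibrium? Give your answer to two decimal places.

871.43 dollars

The effective private return per unit is now (1.2/7) / 0.09 = 1.9048 > 1, so every player's dominant strategy flips to full contribution.
At the Nash equilibrium everyone contributes 59. Group total payoff = 7 × (59 × 0.91 + 1.2 × 59) = 871.43.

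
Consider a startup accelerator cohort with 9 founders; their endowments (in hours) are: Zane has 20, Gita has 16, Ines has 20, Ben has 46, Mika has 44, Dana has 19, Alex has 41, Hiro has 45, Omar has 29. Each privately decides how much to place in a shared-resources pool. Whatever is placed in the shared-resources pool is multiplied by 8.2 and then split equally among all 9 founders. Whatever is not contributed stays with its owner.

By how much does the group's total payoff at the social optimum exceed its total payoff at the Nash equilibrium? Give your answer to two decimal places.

2016.00 hours

The private return per contributed unit is 8.2/9 = 0.9111 < 1 for every player regardless of endowment, so the Nash equilibrium is zero contribution and the group total is Σ E_j = 20 + 16 + 20 + 46 + 44 + 19 + 41 + 45 + 29 = 280.
Each contributed unit returns 8.200 to the group, so the social optimum is full contribution by everyone: group total = 8.200 × 280 = 2296.00.
Efficiency loss = (8.200 − 1) × 280 = 2016.00.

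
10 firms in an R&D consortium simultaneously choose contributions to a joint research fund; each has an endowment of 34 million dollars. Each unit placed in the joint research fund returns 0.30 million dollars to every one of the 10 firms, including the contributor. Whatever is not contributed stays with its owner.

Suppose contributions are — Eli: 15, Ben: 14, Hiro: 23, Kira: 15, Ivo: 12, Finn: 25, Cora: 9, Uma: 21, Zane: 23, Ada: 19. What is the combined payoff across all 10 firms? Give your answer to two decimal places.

Total contributed: 15 + 14 + 23 + 15 + 12 + 25 + 9 + 21 + 23 + 19 = 176; total kept: 10 × 34 − 176 = 164.
The joint research fund pays out 0.30 × 10 × 176 = 528.00 in aggregate.
Group total = 164 + 528.00 = 692.00.

692.00 million dollars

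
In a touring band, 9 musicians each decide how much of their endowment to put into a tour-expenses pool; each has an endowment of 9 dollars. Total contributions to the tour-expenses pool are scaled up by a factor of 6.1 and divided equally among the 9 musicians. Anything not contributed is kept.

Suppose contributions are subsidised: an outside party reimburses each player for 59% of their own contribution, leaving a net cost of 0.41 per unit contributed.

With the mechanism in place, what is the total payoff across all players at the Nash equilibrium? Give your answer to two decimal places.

Under the mechanism each unit contributed yields (6.1/9) / 0.41 = 1.6531 back to its contributor per unit of net cost, which exceeds 1, making full contribution the dominant choice for everyone.
At the Nash equilibrium everyone contributes 9. Group total payoff = 9 × (9 × 0.59 + 6.1 × 9) = 541.89.

541.89 dollars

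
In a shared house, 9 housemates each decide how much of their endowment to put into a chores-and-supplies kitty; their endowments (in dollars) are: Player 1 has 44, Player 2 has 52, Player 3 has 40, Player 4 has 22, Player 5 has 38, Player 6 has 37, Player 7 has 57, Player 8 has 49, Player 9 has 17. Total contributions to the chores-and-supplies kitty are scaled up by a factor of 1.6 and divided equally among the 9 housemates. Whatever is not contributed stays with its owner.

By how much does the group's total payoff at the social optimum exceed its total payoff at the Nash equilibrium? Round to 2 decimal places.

The private return per contributed unit is 1.6/9 = 0.1778 < 1 for every player regardless of endowment, so the Nash equilibrium is zero contribution and the group total is Σ E_j = 44 + 52 + 40 + 22 + 38 + 37 + 57 + 49 + 17 = 356.
Each contributed unit returns 1.600 to the group, so the social optimum is full contribution by everyone: group total = 1.600 × 356 = 569.60.
Efficiency loss = (1.600 − 1) × 356 = 213.60.

213.60 dollars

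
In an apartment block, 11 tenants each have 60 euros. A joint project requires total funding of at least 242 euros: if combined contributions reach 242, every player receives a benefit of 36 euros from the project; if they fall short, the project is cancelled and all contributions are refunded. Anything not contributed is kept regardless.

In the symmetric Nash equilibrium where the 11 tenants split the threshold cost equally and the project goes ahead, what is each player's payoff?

Equal share of the threshold: 242/11 = 22.
At this profile no one gains by cutting their contribution: any cut drops the total below 242, the project is cancelled, contributions are refunded, and the deviator ends with 60, which is less than 60 − 22 + 36 = 74. Contributing more than 22 just wastes the excess. So contributing exactly 22 is a best response.
Each player's payoff: 60 − 22 + 36 = 74.

74 euros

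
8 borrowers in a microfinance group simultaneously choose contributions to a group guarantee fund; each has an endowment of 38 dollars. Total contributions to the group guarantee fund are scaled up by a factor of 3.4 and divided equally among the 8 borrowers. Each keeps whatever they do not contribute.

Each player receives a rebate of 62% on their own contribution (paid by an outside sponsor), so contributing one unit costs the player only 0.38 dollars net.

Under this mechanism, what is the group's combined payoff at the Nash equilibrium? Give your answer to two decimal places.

1222.08 dollars

With the mechanism, a contributed unit returns (3.4/8) / 0.38 = 1.1184 per unit of net cost to the contributor — now above 1 — so contributing fully is weakly dominant for every player.
At the Nash equilibrium everyone contributes 38. Group total payoff = 8 × (38 × 0.62 + 3.4 × 38) = 1222.08.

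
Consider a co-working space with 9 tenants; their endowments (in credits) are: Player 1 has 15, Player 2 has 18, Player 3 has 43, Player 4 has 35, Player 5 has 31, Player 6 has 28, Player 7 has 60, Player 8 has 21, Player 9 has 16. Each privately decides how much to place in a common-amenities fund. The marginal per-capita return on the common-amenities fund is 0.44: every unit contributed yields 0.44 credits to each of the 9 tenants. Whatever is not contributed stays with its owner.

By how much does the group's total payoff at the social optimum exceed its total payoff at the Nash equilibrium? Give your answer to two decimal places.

790.32 credits

The private return per contributed unit is 0.44 < 1 for everyone, so the Nash equilibrium is zero contribution and the group total is Σ E_j = 15 + 18 + 43 + 35 + 31 + 28 + 60 + 21 + 16 = 267.
Each contributed unit returns 3.960 to the group, so the social optimum is full contribution by everyone: group total = 3.960 × 267 = 1057.32.
Efficiency loss = (3.960 − 1) × 267 = 790.32.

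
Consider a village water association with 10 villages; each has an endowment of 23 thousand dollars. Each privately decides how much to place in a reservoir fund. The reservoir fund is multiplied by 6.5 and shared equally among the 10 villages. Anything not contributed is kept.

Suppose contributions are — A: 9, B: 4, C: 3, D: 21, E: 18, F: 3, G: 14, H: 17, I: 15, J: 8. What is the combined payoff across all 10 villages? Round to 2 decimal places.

Total contributed: 9 + 4 + 3 + 21 + 18 + 3 + 14 + 17 + 15 + 8 = 112; total kept: 10 × 23 − 112 = 118.
The reservoir fund pays out 6.5 × 112 = 728.00 in aggregate.
Group total = 118 + 728.00 = 846.00.

846.00 thousand dollars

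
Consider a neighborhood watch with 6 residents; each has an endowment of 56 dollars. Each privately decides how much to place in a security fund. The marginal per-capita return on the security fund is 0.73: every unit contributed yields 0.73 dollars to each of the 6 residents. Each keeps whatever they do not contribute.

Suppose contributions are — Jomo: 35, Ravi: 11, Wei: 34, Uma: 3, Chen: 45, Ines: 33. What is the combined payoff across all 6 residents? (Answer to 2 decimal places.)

Total contributed: 35 + 11 + 34 + 3 + 45 + 33 = 161; total kept: 6 × 56 − 161 = 175.
The security fund pays out 0.73 × 6 × 161 = 705.18 in aggregate.
Group total = 175 + 705.18 = 880.18.

880.18 dollars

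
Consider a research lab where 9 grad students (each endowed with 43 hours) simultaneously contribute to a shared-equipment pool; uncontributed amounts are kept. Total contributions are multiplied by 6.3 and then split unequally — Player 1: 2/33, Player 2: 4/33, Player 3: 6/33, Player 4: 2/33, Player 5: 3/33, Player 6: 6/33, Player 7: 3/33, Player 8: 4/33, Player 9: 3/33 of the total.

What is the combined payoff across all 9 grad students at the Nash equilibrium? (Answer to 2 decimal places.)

Each unit j contributes comes back to j as 6.3 × (j's share), so j prefers to contribute only if that share exceeds 1/6.3 = 0.1587; otherwise keeping the unit dominates.
The shares above 0.1587 belong to Player 3 and Player 6, contributing 43 each; the remaining 7 contribute 0. Total contributed: 86.
The shared-equipment pool pays out 6.3 × 86 = 541.80 in total (split across the unequal shares, but the aggregate is all that matters for the group sum).
The 7 free-riders keep 43 each, adding 301. Group total = 301 + 541.80 = 842.80.

842.80 hours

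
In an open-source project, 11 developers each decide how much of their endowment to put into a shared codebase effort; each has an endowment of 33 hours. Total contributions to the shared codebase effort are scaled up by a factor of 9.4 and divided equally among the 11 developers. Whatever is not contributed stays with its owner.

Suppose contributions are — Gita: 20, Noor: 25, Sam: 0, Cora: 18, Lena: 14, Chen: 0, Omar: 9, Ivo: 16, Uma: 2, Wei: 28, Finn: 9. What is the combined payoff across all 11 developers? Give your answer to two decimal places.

1547.40 hours

Total contributed: 20 + 25 + 0 + 18 + 14 + 0 + 9 + 16 + 2 + 28 + 9 = 141; total kept: 11 × 33 − 141 = 222.
The shared codebase effort pays out 9.4 × 141 = 1325.40 in aggregate.
Group total = 222 + 1325.40 = 1547.40.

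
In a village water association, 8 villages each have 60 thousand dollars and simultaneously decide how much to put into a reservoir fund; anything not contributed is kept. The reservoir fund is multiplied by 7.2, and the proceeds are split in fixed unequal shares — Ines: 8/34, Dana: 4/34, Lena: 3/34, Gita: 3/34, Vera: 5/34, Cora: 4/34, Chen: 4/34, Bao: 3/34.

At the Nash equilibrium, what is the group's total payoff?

1224.00 thousand dollars

A player with share s gets back 7.2·s per unit contributed, so full contribution is dominant for anyone with s > 1/7.2 = 0.1389 and zero contribution is dominant for anyone below.
The shares above 0.1389 belong to Ines and Vera, contributing 60 each; the remaining 6 contribute 0. Total contributed: 120.
The reservoir fund pays out 7.2 × 120 = 864.00 in total (split across the unequal shares, but the aggregate is all that matters for the group sum).
The 6 free-riders keep 60 each, adding 360. Group total = 360 + 864.00 = 1224.00.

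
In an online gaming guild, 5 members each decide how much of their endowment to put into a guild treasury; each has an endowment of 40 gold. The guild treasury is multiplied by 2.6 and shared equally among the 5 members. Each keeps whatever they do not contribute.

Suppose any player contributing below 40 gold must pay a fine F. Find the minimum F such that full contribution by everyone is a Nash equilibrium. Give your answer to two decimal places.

19.20 gold

Given the others contribute fully, the best deviation is to contribute 0 (any partial contribution still incurs the fine and gives up units whose private return 0.5200 is below 1).
Deviating from 40 to 0 saves 40 gold but forfeits the deviator's share of the drop in the guild treasury: 2.6/5 × 40 = 20.80.
So the deviation gain is 40 − 20.80 = 19.20, and the fine must be at least 19.20 gold to wipe it out.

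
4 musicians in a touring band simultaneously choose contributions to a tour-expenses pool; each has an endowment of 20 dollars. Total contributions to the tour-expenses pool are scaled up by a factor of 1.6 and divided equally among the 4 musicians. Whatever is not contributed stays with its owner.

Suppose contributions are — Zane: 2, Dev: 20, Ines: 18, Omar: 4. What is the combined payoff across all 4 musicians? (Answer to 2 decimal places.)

Total contributed: 2 + 20 + 18 + 4 = 44; total kept: 4 × 20 − 44 = 36.
The tour-expenses pool pays out 1.6 × 44 = 70.40 in aggregate.
Group total = 36 + 70.40 = 106.40.

106.40 dollars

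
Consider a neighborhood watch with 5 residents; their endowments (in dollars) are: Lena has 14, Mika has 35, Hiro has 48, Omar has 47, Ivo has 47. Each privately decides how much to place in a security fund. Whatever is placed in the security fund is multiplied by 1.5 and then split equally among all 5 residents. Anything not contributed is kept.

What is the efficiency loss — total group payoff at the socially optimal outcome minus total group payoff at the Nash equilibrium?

The private return per contributed unit is 1.5/5 = 0.3000 < 1 for every player regardless of endowment, so the Nash equilibrium is zero contribution and the group total is Σ E_j = 14 + 35 + 48 + 47 + 47 = 191.
Each contributed unit returns 1.500 to the group, so the social optimum is full contribution by everyone: group total = 1.500 × 191 = 286.50.
Efficiency loss = (1.500 − 1) × 191 = 95.50.

95.50 dollars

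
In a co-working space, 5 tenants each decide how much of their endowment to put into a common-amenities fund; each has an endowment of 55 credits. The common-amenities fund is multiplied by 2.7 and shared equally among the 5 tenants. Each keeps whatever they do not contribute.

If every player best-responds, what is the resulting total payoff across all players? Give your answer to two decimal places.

275.00 credits

Each contributed unit returns 2.7/5 = 0.5400 to its contributor — below 1 — so contributing 0 is dominant for every player. At the Nash equilibrium everyone keeps their 55, and the group total is 5 × 55 = 275.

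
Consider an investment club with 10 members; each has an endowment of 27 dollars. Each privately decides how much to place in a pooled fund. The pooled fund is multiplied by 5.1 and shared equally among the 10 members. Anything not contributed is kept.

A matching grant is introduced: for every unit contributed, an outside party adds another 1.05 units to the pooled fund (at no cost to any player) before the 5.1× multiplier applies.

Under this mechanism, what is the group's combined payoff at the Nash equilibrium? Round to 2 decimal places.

2822.85 dollars

Under the mechanism each unit contributed yields 5.1 × 2.05 / 10 = 1.0455 back to its contributor per unit of net cost, which exceeds 1, making full contribution the dominant choice for everyone.
So the Nash equilibrium is full contribution by all 10; the group earns 5.1 × 2.05 × 270 = 2822.85.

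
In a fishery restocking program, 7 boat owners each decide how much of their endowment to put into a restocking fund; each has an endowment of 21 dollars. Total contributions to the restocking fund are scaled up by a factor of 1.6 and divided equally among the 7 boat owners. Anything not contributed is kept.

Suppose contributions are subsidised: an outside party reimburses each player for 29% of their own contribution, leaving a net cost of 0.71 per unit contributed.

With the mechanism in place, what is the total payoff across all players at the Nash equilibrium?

147.00 dollars

Even with the mechanism, each unit contributed returns only (1.6/7) / 0.71 = 0.3219 per unit of net cost, so contributing nothing is still dominant.
Everyone keeps their endowment and the group total is 7 × 21 = 147.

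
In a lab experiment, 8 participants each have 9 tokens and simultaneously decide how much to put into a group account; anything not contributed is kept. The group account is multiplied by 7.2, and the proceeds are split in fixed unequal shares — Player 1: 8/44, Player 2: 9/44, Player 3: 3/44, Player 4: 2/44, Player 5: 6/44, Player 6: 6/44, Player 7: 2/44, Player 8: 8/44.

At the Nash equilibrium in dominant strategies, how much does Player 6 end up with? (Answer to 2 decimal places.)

35.51 tokens

For player j, contributing a unit is worthwhile iff 7.2 × (j's share) ≥ 1, i.e. iff j's share is at least 0.1389.
Player 1, Player 2 and Player 8 clear that bar, contributing 9 each; the remaining 5 contribute 0. Total contributed: 27.
Player 6 keeps 9 and receives 7.2 × 27 × 6/44 = 26.51 from the group account, for a payoff of 35.51.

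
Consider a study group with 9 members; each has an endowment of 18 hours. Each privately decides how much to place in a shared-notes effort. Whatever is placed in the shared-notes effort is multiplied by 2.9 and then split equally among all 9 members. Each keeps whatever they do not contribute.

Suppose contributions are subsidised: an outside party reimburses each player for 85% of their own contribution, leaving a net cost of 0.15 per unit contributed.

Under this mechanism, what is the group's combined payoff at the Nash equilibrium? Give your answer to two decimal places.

607.50 hours

Under the mechanism each unit contributed yields (2.9/9) / 0.15 = 2.1481 back to its contributor per unit of net cost, which exceeds 1, making full contribution the dominant choice for everyone.
So the Nash equilibrium is full contribution by all 9; the group earns 9 × (18 × 0.85 + 2.9 × 18) = 607.50.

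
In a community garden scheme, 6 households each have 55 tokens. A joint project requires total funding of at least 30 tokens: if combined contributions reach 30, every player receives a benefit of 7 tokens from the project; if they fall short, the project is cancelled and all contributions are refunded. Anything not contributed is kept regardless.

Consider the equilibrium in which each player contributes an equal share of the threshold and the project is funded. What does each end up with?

57 tokens

Equal share of the threshold: 30/6 = 5.
At this profile no one gains by cutting their contribution: any cut drops the total below 30, the project is cancelled, contributions are refunded, and the deviator ends with 55, which is less than 55 − 5 + 7 = 57. Contributing more than 5 just wastes the excess. So contributing exactly 5 is a best response.
Each player's payoff: 55 − 5 + 7 = 57.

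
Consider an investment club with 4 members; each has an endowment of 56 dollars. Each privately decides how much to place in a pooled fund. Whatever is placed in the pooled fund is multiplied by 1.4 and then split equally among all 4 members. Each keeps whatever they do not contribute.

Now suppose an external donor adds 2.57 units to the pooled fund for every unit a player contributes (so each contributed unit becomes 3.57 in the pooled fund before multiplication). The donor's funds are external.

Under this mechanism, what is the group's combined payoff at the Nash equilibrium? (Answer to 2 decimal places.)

The effective private return per unit is now 1.4 × 3.57 / 4 = 1.2495 > 1, so every player's dominant strategy flips to full contribution.
At the Nash equilibrium everyone contributes 56. Group total payoff = 1.4 × 3.57 × 224 = 1119.55.

1119.55 dollars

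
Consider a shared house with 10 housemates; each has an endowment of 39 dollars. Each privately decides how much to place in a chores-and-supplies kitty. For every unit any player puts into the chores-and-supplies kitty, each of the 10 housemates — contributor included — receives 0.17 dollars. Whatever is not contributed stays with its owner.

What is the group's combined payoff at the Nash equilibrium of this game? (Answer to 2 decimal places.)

The private return per contributed unit is 0.17 < 1, so contributing 0 is dominant for every player. At the Nash equilibrium everyone keeps their 39, and the group total is 10 × 39 = 390.

390.00 dollars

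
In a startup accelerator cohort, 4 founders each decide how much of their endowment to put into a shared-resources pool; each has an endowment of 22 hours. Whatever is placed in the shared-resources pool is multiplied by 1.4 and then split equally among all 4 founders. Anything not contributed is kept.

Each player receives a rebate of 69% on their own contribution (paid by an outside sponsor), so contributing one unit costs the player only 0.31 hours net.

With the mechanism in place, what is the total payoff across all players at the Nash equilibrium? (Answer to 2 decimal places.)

The effective private return per unit is now (1.4/4) / 0.31 = 1.1290 > 1, so every player's dominant strategy flips to full contribution.
So the Nash equilibrium is full contribution by all 4; the group earns 4 × (22 × 0.69 + 1.4 × 22) = 183.92.

183.92 hours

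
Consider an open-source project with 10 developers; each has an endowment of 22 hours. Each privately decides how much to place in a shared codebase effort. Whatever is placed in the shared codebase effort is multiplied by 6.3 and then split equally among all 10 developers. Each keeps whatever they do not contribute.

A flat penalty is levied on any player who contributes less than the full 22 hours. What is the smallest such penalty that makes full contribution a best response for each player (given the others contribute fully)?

Given the others contribute fully, the best deviation is to contribute 0 (any partial contribution still incurs the fine and gives up units whose private return 0.6300 is below 1).
Deviating from 22 to 0 saves 22 hours but forfeits the deviator's share of the drop in the shared codebase effort: 6.3/10 × 22 = 13.86.
So the deviation gain is 22 − 13.86 = 8.14, and the fine must be at least 8.14 hours to wipe it out.

8.14 hours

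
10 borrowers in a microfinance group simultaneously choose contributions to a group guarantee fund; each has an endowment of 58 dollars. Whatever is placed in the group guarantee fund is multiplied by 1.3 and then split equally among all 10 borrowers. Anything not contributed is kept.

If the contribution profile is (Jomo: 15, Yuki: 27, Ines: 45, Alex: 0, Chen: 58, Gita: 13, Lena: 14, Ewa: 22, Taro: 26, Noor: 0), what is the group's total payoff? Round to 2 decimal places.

Total contributed: 15 + 27 + 45 + 0 + 58 + 13 + 14 + 22 + 26 + 0 = 220; total kept: 10 × 58 − 220 = 360.
The group guarantee fund pays out 1.3 × 220 = 286.00 in aggregate.
Group total = 360 + 286.00 = 646.00.

646.00 dollars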